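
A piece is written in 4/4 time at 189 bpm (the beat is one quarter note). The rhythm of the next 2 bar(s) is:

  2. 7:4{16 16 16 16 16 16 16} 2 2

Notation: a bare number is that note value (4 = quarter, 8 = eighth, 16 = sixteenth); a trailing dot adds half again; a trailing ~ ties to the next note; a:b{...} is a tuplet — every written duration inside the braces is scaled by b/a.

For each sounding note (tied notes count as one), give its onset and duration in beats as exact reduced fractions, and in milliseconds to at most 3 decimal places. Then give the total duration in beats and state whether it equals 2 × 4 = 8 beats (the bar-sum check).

1) 0.0ms=0b +952.381ms=3b
2) 952.381ms=3b +45.351ms=1/7b
3) 997.732ms=22/7b +45.351ms=1/7b
4) 1043.084ms=23/7b +45.351ms=1/7b
5) 1088.435ms=24/7b +45.351ms=1/7b
6) 1133.787ms=25/7b +45.351ms=1/7b
7) 1179.138ms=26/7b +45.351ms=1/7b
8) 1224.49ms=27/7b +45.351ms=1/7b
9) 1269.841ms=4b +634.921ms=2b
10) 1904.762ms=6b +634.921ms=2b
Σ=8b of 8 (189bpm 4/4) — PASS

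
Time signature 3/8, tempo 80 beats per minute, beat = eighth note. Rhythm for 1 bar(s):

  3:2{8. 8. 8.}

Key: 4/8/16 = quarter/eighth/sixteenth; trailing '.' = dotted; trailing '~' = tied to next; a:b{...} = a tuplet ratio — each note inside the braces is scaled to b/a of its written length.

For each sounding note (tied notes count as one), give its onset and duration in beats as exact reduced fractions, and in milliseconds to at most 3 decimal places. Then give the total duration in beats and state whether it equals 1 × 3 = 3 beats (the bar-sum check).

1) 0.0ms=0b +750.0ms=1b
2) 750.0ms=1b +750.0ms=1b
3) 1500.0ms=2b +750.0ms=1b
Σ=3b of 3 (80bpm 3/8) — PASS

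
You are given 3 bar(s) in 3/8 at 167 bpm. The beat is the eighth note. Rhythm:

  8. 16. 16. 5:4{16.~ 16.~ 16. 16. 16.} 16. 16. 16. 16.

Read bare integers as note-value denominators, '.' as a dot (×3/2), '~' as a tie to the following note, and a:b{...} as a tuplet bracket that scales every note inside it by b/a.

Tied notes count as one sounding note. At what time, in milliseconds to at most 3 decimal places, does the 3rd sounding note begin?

note 3 onset = 9/4b = 808.383ms

1. 0.0ms @ 0 + 538.922ms (3/2)
2. 538.922ms @ 3/2 + 269.461ms (3/4)
3. 808.383ms @ 9/4 + 269.461ms (3/4)
4. 1077.844ms @ 3 + 646.707ms (9/5)
5. 1724.551ms @ 24/5 + 215.569ms (3/5)
6. 1940.12ms @ 27/5 + 215.569ms (3/5)
7. 2155.689ms @ 6 + 269.461ms (3/4)
8. 2425.15ms @ 27/4 + 269.461ms (3/4)
9. 2694.611ms @ 15/2 + 269.461ms (3/4)
10. 2964.072ms @ 33/4 + 269.461ms (3/4)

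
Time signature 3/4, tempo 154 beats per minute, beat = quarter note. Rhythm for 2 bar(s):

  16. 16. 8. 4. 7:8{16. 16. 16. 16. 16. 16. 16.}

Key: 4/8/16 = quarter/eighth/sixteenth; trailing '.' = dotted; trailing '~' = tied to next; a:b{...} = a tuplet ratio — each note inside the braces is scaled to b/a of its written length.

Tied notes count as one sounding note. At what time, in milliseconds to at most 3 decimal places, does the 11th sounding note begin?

1. 0.0ms @ 0 + 146.104ms (3/8)
2. 146.104ms @ 3/8 + 146.104ms (3/8)
3. 292.208ms @ 3/4 + 292.208ms (3/4)
4. 584.416ms @ 3/2 + 584.416ms (3/2)
5. 1168.831ms @ 3 + 166.976ms (3/7)
6. 1335.807ms @ 24/7 + 166.976ms (3/7)
7. 1502.783ms @ 27/7 + 166.976ms (3/7)
8. 1669.759ms @ 30/7 + 166.976ms (3/7)
9. 1836.735ms @ 33/7 + 166.976ms (3/7)
10. 2003.711ms @ 36/7 + 166.976ms (3/7)
11. 2170.686ms @ 39/7 + 166.976ms (3/7)

note 11 onset = 39/7b = 2170.686ms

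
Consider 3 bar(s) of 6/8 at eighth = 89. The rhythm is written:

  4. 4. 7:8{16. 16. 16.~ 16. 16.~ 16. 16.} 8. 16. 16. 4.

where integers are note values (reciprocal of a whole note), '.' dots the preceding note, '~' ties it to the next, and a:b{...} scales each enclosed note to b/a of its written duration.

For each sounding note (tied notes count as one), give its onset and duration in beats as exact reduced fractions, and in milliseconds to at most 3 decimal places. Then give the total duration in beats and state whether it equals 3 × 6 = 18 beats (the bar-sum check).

1) 0.0ms=0b +2022.472ms=3b
2) 2022.472ms=3b +2022.472ms=3b
3) 4044.944ms=6b +577.849ms=6/7b
4) 4622.793ms=48/7b +577.849ms=6/7b
5) 5200.642ms=54/7b +1155.698ms=12/7b
6) 6356.34ms=66/7b +1155.698ms=12/7b
7) 7512.039ms=78/7b +577.849ms=6/7b
8) 8089.888ms=12b +1011.236ms=3/2b
9) 9101.124ms=27/2b +505.618ms=3/4b
10) 9606.742ms=57/4b +505.618ms=3/4b
11) 10112.36ms=15b +2022.472ms=3b
Σ=18b of 18 (89bpm 6/8) — PASS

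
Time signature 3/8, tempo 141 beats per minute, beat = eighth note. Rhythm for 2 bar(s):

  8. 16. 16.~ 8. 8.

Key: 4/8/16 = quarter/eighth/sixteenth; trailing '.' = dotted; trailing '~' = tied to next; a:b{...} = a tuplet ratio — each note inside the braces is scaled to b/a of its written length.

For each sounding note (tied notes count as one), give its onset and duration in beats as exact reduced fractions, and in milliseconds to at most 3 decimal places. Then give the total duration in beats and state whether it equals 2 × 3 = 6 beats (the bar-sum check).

1) 0.0ms=0b +638.298ms=3/2b
2) 638.298ms=3/2b +319.149ms=3/4b
3) 957.447ms=9/4b +957.447ms=9/4b
4) 1914.894ms=9/2b +638.298ms=3/2b
Σ=6b of 6 (141bpm 3/8) — PASS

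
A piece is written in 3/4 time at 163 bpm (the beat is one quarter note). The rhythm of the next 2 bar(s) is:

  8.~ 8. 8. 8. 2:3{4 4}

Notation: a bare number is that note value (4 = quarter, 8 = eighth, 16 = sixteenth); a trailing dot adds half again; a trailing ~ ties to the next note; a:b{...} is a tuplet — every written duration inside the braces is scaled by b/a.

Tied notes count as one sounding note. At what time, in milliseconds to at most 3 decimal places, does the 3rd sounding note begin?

1. 0.0ms @ 0 + 552.147ms (3/2)
2. 552.147ms @ 3/2 + 276.074ms (3/4)
3. 828.221ms @ 9/4 + 276.074ms (3/4)
4. 1104.294ms @ 3 + 552.147ms (3/2)
5. 1656.442ms @ 9/2 + 552.147ms (3/2)

note 3 onset = 9/4b = 828.221ms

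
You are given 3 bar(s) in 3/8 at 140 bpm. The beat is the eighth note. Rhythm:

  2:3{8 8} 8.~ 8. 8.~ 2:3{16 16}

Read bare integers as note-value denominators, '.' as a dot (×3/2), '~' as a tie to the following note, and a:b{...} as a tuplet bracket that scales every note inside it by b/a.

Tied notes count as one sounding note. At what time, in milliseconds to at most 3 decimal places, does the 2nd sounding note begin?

note 2 onset = 3/2b = 642.857ms

1. 0.0ms @ 0 + 642.857ms (3/2)
2. 642.857ms @ 3/2 + 642.857ms (3/2)
3. 1285.714ms @ 3 + 1285.714ms (3)
4. 2571.429ms @ 6 + 964.286ms (9/4)
5. 3535.714ms @ 33/4 + 321.429ms (3/4)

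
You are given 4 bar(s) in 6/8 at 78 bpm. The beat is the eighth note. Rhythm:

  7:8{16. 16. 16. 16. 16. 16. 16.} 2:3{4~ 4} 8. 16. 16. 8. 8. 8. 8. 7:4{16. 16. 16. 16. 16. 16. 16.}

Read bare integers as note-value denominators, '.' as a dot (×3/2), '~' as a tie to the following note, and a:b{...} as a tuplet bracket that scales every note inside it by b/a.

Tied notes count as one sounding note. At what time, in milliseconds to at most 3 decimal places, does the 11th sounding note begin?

1. 0.0ms @ 0 + 659.341ms (6/7)
2. 659.341ms @ 6/7 + 659.341ms (6/7)
3. 1318.681ms @ 12/7 + 659.341ms (6/7)
4. 1978.022ms @ 18/7 + 659.341ms (6/7)
5. 2637.363ms @ 24/7 + 659.341ms (6/7)
6. 3296.703ms @ 30/7 + 659.341ms (6/7)
7. 3956.044ms @ 36/7 + 659.341ms (6/7)
8. 4615.385ms @ 6 + 4615.385ms (6)
9. 9230.769ms @ 12 + 1153.846ms (3/2)
10. 10384.615ms @ 27/2 + 576.923ms (3/4)
11. 10961.538ms @ 57/4 + 576.923ms (3/4)
12. 11538.462ms @ 15 + 1153.846ms (3/2)
13. 12692.308ms @ 33/2 + 1153.846ms (3/2)
14. 13846.154ms @ 18 + 1153.846ms (3/2)
15. 15000.0ms @ 39/2 + 1153.846ms (3/2)
16. 16153.846ms @ 21 + 329.67ms (3/7)
17. 16483.516ms @ 150/7 + 329.67ms (3/7)
18. 16813.187ms @ 153/7 + 329.67ms (3/7)
19. 17142.857ms @ 156/7 + 329.67ms (3/7)
20. 17472.527ms @ 159/7 + 329.67ms (3/7)
21. 17802.198ms @ 162/7 + 329.67ms (3/7)
22. 18131.868ms @ 165/7 + 329.67ms (3/7)

note 11 onset = 57/4b = 10961.538ms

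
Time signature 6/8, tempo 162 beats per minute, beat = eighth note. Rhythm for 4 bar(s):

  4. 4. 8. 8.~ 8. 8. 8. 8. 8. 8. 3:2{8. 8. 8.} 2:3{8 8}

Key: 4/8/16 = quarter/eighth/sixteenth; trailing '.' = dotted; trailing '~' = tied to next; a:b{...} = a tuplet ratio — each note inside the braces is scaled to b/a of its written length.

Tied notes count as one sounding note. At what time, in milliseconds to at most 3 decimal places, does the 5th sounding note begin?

1. 0.0ms @ 0 + 1111.111ms (3)
2. 1111.111ms @ 3 + 1111.111ms (3)
3. 2222.222ms @ 6 + 555.556ms (3/2)
4. 2777.778ms @ 15/2 + 1111.111ms (3)
5. 3888.889ms @ 21/2 + 555.556ms (3/2)
6. 4444.444ms @ 12 + 555.556ms (3/2)
7. 5000.0ms @ 27/2 + 555.556ms (3/2)
8. 5555.556ms @ 15 + 555.556ms (3/2)
9. 6111.111ms @ 33/2 + 555.556ms (3/2)
10. 6666.667ms @ 18 + 370.37ms (1)
11. 7037.037ms @ 19 + 370.37ms (1)
12. 7407.407ms @ 20 + 370.37ms (1)
13. 7777.778ms @ 21 + 555.556ms (3/2)
14. 8333.333ms @ 45/2 + 555.556ms (3/2)

note 5 onset = 21/2b = 3888.889ms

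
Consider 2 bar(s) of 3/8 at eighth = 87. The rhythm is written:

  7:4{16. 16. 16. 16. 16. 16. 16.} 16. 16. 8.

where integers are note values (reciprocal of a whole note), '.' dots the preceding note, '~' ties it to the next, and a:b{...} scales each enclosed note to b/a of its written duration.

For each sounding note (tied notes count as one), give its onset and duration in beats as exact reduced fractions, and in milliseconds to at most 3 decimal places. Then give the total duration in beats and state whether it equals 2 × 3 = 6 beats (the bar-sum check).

1) 0.0ms=0b +295.567ms=3/7b
2) 295.567ms=3/7b +295.567ms=3/7b
3) 591.133ms=6/7b +295.567ms=3/7b
4) 886.7ms=9/7b +295.567ms=3/7b
5) 1182.266ms=12/7b +295.567ms=3/7b
6) 1477.833ms=15/7b +295.567ms=3/7b
7) 1773.399ms=18/7b +295.567ms=3/7b
8) 2068.966ms=3b +517.241ms=3/4b
9) 2586.207ms=15/4b +517.241ms=3/4b
10) 3103.448ms=9/2b +1034.483ms=3/2b
Σ=6b of 6 (87bpm 3/8) — PASS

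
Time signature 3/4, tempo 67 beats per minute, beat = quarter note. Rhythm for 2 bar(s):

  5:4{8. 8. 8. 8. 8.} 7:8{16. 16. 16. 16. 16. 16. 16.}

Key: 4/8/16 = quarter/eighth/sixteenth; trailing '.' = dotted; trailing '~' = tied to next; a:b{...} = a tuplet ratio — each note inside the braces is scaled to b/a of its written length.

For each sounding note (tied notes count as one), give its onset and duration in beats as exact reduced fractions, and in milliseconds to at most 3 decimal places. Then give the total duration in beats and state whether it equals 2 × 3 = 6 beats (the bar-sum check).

1) 0.0ms=0b +537.313ms=3/5b
2) 537.313ms=3/5b +537.313ms=3/5b
3) 1074.627ms=6/5b +537.313ms=3/5b
4) 1611.94ms=9/5b +537.313ms=3/5b
5) 2149.254ms=12/5b +537.313ms=3/5b
6) 2686.567ms=3b +383.795ms=3/7b
7) 3070.362ms=24/7b +383.795ms=3/7b
8) 3454.158ms=27/7b +383.795ms=3/7b
9) 3837.953ms=30/7b +383.795ms=3/7b
10) 4221.748ms=33/7b +383.795ms=3/7b
11) 4605.544ms=36/7b +383.795ms=3/7b
12) 4989.339ms=39/7b +383.795ms=3/7b
Σ=6b of 6 (67bpm 3/4) — PASS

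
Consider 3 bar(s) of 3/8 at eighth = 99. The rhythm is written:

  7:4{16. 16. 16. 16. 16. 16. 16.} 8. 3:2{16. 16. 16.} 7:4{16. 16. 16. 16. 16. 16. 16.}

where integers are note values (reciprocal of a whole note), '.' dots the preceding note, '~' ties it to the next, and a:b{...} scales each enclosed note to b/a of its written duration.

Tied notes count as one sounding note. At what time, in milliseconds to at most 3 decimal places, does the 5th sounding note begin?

note 5 onset = 12/7b = 1038.961ms

1. 0.0ms @ 0 + 259.74ms (3/7)
2. 259.74ms @ 3/7 + 259.74ms (3/7)
3. 519.481ms @ 6/7 + 259.74ms (3/7)
4. 779.221ms @ 9/7 + 259.74ms (3/7)
5. 1038.961ms @ 12/7 + 259.74ms (3/7)
6. 1298.701ms @ 15/7 + 259.74ms (3/7)
7. 1558.442ms @ 18/7 + 259.74ms (3/7)
8. 1818.182ms @ 3 + 909.091ms (3/2)
9. 2727.273ms @ 9/2 + 303.03ms (1/2)
10. 3030.303ms @ 5 + 303.03ms (1/2)
11. 3333.333ms @ 11/2 + 303.03ms (1/2)
12. 3636.364ms @ 6 + 259.74ms (3/7)
13. 3896.104ms @ 45/7 + 259.74ms (3/7)
14. 4155.844ms @ 48/7 + 259.74ms (3/7)
15. 4415.584ms @ 51/7 + 259.74ms (3/7)
16. 4675.325ms @ 54/7 + 259.74ms (3/7)
17. 4935.065ms @ 57/7 + 259.74ms (3/7)
18. 5194.805ms @ 60/7 + 259.74ms (3/7)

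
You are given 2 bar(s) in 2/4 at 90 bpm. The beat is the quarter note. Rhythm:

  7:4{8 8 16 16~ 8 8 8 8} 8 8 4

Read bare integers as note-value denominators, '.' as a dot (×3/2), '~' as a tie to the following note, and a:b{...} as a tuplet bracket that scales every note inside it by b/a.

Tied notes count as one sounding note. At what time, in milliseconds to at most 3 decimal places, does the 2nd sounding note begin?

note 2 onset = 2/7b = 190.476ms

1. 0.0ms @ 0 + 190.476ms (2/7)
2. 190.476ms @ 2/7 + 190.476ms (2/7)
3. 380.952ms @ 4/7 + 95.238ms (1/7)
4. 476.19ms @ 5/7 + 285.714ms (3/7)
5. 761.905ms @ 8/7 + 190.476ms (2/7)
6. 952.381ms @ 10/7 + 190.476ms (2/7)
7. 1142.857ms @ 12/7 + 190.476ms (2/7)
8. 1333.333ms @ 2 + 333.333ms (1/2)
9. 1666.667ms @ 5/2 + 333.333ms (1/2)
10. 2000.0ms @ 3 + 666.667ms (1)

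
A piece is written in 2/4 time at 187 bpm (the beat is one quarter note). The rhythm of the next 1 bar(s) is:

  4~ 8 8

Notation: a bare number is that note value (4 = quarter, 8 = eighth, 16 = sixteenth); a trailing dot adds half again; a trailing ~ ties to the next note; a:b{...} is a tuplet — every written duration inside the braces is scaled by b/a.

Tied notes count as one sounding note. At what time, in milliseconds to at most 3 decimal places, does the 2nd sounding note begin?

note 2 onset = 3/2b = 481.283ms

1. 0.0ms @ 0 + 481.283ms (3/2)
2. 481.283ms @ 3/2 + 160.428ms (1/2)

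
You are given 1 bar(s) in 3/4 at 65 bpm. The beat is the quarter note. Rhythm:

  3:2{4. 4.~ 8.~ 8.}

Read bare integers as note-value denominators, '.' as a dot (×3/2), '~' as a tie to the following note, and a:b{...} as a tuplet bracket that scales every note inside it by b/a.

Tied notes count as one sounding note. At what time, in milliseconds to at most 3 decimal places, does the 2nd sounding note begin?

1. 0.0ms @ 0 + 923.077ms (1)
2. 923.077ms @ 1 + 1846.154ms (2)

note 2 onset = 1b = 923.077ms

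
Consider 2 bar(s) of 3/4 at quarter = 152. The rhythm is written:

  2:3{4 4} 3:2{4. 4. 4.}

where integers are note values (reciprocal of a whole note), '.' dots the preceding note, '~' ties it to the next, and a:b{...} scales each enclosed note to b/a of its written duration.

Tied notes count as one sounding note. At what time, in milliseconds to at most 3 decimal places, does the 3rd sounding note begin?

note 3 onset = 3b = 1184.211ms

1. 0.0ms @ 0 + 592.105ms (3/2)
2. 592.105ms @ 3/2 + 592.105ms (3/2)
3. 1184.211ms @ 3 + 394.737ms (1)
4. 1578.947ms @ 4 + 394.737ms (1)
5. 1973.684ms @ 5 + 394.737ms (1)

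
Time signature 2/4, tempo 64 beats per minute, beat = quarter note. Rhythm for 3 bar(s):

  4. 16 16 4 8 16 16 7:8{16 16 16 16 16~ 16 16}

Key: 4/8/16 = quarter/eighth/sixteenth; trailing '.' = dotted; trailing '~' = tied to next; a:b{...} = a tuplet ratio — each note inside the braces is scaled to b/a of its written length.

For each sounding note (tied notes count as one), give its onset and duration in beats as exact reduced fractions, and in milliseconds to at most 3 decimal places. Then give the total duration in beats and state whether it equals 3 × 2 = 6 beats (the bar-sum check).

1) 0.0ms=0b +1406.25ms=3/2b
2) 1406.25ms=3/2b +234.375ms=1/4b
3) 1640.625ms=7/4b +234.375ms=1/4b
4) 1875.0ms=2b +937.5ms=1b
5) 2812.5ms=3b +468.75ms=1/2b
6) 3281.25ms=7/2b +234.375ms=1/4b
7) 3515.625ms=15/4b +234.375ms=1/4b
8) 3750.0ms=4b +267.857ms=2/7b
9) 4017.857ms=30/7b +267.857ms=2/7b
10) 4285.714ms=32/7b +267.857ms=2/7b
11) 4553.571ms=34/7b +267.857ms=2/7b
12) 4821.429ms=36/7b +535.714ms=4/7b
13) 5357.143ms=40/7b +267.857ms=2/7b
Σ=6b of 6 (64bpm 2/4) — PASS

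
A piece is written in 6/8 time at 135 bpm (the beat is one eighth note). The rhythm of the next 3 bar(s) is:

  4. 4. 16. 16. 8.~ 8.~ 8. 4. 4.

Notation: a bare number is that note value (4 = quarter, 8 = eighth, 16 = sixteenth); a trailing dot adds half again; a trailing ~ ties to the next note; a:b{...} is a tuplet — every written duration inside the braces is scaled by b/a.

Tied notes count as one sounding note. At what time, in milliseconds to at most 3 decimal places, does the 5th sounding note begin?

note 5 onset = 15/2b = 3333.333ms

1. 0.0ms @ 0 + 1333.333ms (3)
2. 1333.333ms @ 3 + 1333.333ms (3)
3. 2666.667ms @ 6 + 333.333ms (3/4)
4. 3000.0ms @ 27/4 + 333.333ms (3/4)
5. 3333.333ms @ 15/2 + 2000.0ms (9/2)
6. 5333.333ms @ 12 + 1333.333ms (3)
7. 6666.667ms @ 15 + 1333.333ms (3)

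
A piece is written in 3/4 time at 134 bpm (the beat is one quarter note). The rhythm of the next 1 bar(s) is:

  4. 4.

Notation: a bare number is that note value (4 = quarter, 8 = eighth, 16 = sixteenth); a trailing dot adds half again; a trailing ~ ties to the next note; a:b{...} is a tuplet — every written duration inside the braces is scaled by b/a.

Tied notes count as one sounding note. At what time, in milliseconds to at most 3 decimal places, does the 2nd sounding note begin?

1. 0.0ms @ 0 + 671.642ms (3/2)
2. 671.642ms @ 3/2 + 671.642ms (3/2)

note 2 onset = 3/2b = 671.642ms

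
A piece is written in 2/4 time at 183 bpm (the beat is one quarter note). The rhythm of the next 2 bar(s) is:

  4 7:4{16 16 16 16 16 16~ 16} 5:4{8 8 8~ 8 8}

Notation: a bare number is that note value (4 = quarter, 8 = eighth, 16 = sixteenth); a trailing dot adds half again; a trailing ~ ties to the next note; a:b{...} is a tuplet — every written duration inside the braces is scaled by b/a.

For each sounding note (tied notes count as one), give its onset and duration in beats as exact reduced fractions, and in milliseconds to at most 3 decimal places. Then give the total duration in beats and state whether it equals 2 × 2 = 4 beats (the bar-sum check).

1) 0.0ms=0b +327.869ms=1b
2) 327.869ms=1b +46.838ms=1/7b
3) 374.707ms=8/7b +46.838ms=1/7b
4) 421.546ms=9/7b +46.838ms=1/7b
5) 468.384ms=10/7b +46.838ms=1/7b
6) 515.222ms=11/7b +46.838ms=1/7b
7) 562.061ms=12/7b +93.677ms=2/7b
8) 655.738ms=2b +131.148ms=2/5b
9) 786.885ms=12/5b +131.148ms=2/5b
10) 918.033ms=14/5b +262.295ms=4/5b
11) 1180.328ms=18/5b +131.148ms=2/5b
Σ=4b of 4 (183bpm 2/4) — PASS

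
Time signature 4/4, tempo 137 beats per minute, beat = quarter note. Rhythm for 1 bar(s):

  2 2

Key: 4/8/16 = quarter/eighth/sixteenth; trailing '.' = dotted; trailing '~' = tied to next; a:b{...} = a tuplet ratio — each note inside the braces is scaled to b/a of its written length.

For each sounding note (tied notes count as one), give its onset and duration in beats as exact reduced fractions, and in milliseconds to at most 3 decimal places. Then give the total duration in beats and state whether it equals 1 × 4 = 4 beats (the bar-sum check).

1) 0.0ms=0b +875.912ms=2b
2) 875.912ms=2b +875.912ms=2b
Σ=4b of 4 (137bpm 4/4) — PASS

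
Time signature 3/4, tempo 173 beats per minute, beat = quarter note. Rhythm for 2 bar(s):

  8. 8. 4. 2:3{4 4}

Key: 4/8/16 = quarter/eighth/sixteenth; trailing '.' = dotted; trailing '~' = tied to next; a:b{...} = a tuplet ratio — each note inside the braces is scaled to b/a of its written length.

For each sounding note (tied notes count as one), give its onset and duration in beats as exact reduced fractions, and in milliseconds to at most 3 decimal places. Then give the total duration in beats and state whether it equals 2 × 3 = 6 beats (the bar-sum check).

1) 0.0ms=0b +260.116ms=3/4b
2) 260.116ms=3/4b +260.116ms=3/4b
3) 520.231ms=3/2b +520.231ms=3/2b
4) 1040.462ms=3b +520.231ms=3/2b
5) 1560.694ms=9/2b +520.231ms=3/2b
Σ=6b of 6 (173bpm 3/4) — PASS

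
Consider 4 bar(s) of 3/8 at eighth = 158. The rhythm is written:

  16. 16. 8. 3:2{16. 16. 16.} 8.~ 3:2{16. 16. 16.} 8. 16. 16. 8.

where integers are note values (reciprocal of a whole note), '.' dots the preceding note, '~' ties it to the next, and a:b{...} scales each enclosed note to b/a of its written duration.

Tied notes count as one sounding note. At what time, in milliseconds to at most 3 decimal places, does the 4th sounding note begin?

1. 0.0ms @ 0 + 284.81ms (3/4)
2. 284.81ms @ 3/4 + 284.81ms (3/4)
3. 569.62ms @ 3/2 + 569.62ms (3/2)
4. 1139.241ms @ 3 + 189.873ms (1/2)
5. 1329.114ms @ 7/2 + 189.873ms (1/2)
6. 1518.987ms @ 4 + 189.873ms (1/2)
7. 1708.861ms @ 9/2 + 759.494ms (2)
8. 2468.354ms @ 13/2 + 189.873ms (1/2)
9. 2658.228ms @ 7 + 189.873ms (1/2)
10. 2848.101ms @ 15/2 + 569.62ms (3/2)
11. 3417.722ms @ 9 + 284.81ms (3/4)
12. 3702.532ms @ 39/4 + 284.81ms (3/4)
13. 3987.342ms @ 21/2 + 569.62ms (3/2)

note 4 onset = 3b = 1139.241ms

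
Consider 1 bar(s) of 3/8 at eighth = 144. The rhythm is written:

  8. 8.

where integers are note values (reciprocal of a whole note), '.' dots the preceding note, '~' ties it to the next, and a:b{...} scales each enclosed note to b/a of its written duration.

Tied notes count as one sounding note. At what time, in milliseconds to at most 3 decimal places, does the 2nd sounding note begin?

note 2 onset = 3/2b = 625.0ms

1. 0.0ms @ 0 + 625.0ms (3/2)
2. 625.0ms @ 3/2 + 625.0ms (3/2)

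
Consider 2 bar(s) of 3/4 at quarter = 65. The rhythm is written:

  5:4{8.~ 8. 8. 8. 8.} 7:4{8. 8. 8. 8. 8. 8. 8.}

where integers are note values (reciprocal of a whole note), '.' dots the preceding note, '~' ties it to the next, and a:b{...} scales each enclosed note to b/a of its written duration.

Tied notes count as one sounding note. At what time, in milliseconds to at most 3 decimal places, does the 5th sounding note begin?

note 5 onset = 3b = 2769.231ms

1. 0.0ms @ 0 + 1107.692ms (6/5)
2. 1107.692ms @ 6/5 + 553.846ms (3/5)
3. 1661.538ms @ 9/5 + 553.846ms (3/5)
4. 2215.385ms @ 12/5 + 553.846ms (3/5)
5. 2769.231ms @ 3 + 395.604ms (3/7)
6. 3164.835ms @ 24/7 + 395.604ms (3/7)
7. 3560.44ms @ 27/7 + 395.604ms (3/7)
8. 3956.044ms @ 30/7 + 395.604ms (3/7)
9. 4351.648ms @ 33/7 + 395.604ms (3/7)
10. 4747.253ms @ 36/7 + 395.604ms (3/7)
11. 5142.857ms @ 39/7 + 395.604ms (3/7)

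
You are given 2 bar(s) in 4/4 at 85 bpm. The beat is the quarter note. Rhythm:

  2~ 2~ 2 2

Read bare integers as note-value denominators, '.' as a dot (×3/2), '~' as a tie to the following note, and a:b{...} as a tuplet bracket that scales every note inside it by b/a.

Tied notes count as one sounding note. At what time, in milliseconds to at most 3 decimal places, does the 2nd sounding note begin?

note 2 onset = 6b = 4235.294ms

1. 0.0ms @ 0 + 4235.294ms (6)
2. 4235.294ms @ 6 + 1411.765ms (2)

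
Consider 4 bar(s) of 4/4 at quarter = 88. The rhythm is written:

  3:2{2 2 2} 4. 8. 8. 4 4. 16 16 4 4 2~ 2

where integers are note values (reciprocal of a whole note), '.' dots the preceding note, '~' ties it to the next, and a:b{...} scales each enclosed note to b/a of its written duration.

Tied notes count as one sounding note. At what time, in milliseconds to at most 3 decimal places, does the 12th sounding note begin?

1. 0.0ms @ 0 + 909.091ms (4/3)
2. 909.091ms @ 4/3 + 909.091ms (4/3)
3. 1818.182ms @ 8/3 + 909.091ms (4/3)
4. 2727.273ms @ 4 + 1022.727ms (3/2)
5. 3750.0ms @ 11/2 + 511.364ms (3/4)
6. 4261.364ms @ 25/4 + 511.364ms (3/4)
7. 4772.727ms @ 7 + 681.818ms (1)
8. 5454.545ms @ 8 + 1022.727ms (3/2)
9. 6477.273ms @ 19/2 + 170.455ms (1/4)
10. 6647.727ms @ 39/4 + 170.455ms (1/4)
11. 6818.182ms @ 10 + 681.818ms (1)
12. 7500.0ms @ 11 + 681.818ms (1)
13. 8181.818ms @ 12 + 2727.273ms (4)

note 12 onset = 11b = 7500.0ms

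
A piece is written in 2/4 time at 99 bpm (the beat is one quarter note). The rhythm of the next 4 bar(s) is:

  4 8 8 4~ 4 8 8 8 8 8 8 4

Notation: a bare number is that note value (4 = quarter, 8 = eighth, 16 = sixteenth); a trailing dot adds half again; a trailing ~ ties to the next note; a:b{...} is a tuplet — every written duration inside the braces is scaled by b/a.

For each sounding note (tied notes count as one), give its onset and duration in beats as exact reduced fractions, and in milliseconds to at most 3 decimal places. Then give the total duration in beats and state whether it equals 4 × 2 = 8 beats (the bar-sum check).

1) 0.0ms=0b +606.061ms=1b
2) 606.061ms=1b +303.03ms=1/2b
3) 909.091ms=3/2b +303.03ms=1/2b
4) 1212.121ms=2b +1212.121ms=2b
5) 2424.242ms=4b +303.03ms=1/2b
6) 2727.273ms=9/2b +303.03ms=1/2b
7) 3030.303ms=5b +303.03ms=1/2b
8) 3333.333ms=11/2b +303.03ms=1/2b
9) 3636.364ms=6b +303.03ms=1/2b
10) 3939.394ms=13/2b +303.03ms=1/2b
11) 4242.424ms=7b +606.061ms=1b
Σ=8b of 8 (99bpm 2/4) — PASS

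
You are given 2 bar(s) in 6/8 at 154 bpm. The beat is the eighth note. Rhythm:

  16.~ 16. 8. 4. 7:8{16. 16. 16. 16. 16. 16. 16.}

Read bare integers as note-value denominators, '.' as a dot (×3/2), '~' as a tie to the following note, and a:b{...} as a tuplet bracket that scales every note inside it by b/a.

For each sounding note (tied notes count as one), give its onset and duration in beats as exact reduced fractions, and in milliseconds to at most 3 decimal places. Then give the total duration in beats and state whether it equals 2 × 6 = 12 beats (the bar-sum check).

1) 0.0ms=0b +584.416ms=3/2b
2) 584.416ms=3/2b +584.416ms=3/2b
3) 1168.831ms=3b +1168.831ms=3b
4) 2337.662ms=6b +333.952ms=6/7b
5) 2671.614ms=48/7b +333.952ms=6/7b
6) 3005.566ms=54/7b +333.952ms=6/7b
7) 3339.518ms=60/7b +333.952ms=6/7b
8) 3673.469ms=66/7b +333.952ms=6/7b
9) 4007.421ms=72/7b +333.952ms=6/7b
10) 4341.373ms=78/7b +333.952ms=6/7b
Σ=12b of 12 (154bpm 6/8) — PASS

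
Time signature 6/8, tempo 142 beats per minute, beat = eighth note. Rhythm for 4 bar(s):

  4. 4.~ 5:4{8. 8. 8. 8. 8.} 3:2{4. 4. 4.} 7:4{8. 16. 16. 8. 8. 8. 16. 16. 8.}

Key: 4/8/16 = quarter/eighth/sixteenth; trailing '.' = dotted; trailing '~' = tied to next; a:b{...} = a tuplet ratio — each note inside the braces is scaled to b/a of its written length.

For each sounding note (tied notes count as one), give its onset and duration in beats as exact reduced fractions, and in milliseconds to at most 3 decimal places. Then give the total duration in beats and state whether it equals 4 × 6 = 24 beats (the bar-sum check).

1) 0.0ms=0b +1267.606ms=3b
2) 1267.606ms=3b +1774.648ms=21/5b
3) 3042.254ms=36/5b +507.042ms=6/5b
4) 3549.296ms=42/5b +507.042ms=6/5b
5) 4056.338ms=48/5b +507.042ms=6/5b
6) 4563.38ms=54/5b +507.042ms=6/5b
7) 5070.423ms=12b +845.07ms=2b
8) 5915.493ms=14b +845.07ms=2b
9) 6760.563ms=16b +845.07ms=2b
10) 7605.634ms=18b +362.173ms=6/7b
11) 7967.807ms=132/7b +181.087ms=3/7b
12) 8148.893ms=135/7b +181.087ms=3/7b
13) 8329.98ms=138/7b +362.173ms=6/7b
14) 8692.153ms=144/7b +362.173ms=6/7b
15) 9054.326ms=150/7b +362.173ms=6/7b
16) 9416.499ms=156/7b +181.087ms=3/7b
17) 9597.586ms=159/7b +181.087ms=3/7b
18) 9778.672ms=162/7b +362.173ms=6/7b
Σ=24b of 24 (142bpm 6/8) — PASS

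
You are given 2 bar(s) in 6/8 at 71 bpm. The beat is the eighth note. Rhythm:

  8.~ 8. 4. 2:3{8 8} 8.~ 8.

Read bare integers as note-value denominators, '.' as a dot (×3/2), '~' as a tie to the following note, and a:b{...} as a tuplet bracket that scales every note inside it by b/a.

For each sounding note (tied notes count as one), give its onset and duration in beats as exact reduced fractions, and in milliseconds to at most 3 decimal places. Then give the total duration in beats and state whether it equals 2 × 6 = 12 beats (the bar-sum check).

1) 0.0ms=0b +2535.211ms=3b
2) 2535.211ms=3b +2535.211ms=3b
3) 5070.423ms=6b +1267.606ms=3/2b
4) 6338.028ms=15/2b +1267.606ms=3/2b
5) 7605.634ms=9b +2535.211ms=3b
Σ=12b of 12 (71bpm 6/8) — PASS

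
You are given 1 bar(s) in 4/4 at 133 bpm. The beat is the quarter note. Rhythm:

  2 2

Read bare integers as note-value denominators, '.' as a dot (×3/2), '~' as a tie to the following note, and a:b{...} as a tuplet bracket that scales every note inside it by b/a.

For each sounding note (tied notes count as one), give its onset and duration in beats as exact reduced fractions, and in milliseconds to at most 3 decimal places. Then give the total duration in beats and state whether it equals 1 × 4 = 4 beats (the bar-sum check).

1) 0.0ms=0b +902.256ms=2b
2) 902.256ms=2b +902.256ms=2b
Σ=4b of 4 (133bpm 4/4) — PASS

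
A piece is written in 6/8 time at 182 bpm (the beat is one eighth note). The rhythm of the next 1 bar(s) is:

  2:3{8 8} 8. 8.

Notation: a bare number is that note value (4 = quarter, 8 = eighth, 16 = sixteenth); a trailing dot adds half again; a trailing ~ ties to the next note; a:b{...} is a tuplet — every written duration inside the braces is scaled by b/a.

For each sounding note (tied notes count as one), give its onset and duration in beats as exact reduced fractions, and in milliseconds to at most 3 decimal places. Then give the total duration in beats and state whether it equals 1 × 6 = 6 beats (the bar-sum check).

1) 0.0ms=0b +494.505ms=3/2b
2) 494.505ms=3/2b +494.505ms=3/2b
3) 989.011ms=3b +494.505ms=3/2b
4) 1483.516ms=9/2b +494.505ms=3/2b
Σ=6b of 6 (182bpm 6/8) — PASS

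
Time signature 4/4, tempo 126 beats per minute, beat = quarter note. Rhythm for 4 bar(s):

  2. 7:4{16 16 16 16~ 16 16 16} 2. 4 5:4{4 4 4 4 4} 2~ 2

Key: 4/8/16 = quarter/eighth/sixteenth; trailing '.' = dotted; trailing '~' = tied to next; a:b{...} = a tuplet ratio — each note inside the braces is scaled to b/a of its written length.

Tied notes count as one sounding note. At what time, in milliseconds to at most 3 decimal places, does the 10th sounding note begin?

note 10 onset = 8b = 3809.524ms

1. 0.0ms @ 0 + 1428.571ms (3)
2. 1428.571ms @ 3 + 68.027ms (1/7)
3. 1496.599ms @ 22/7 + 68.027ms (1/7)
4. 1564.626ms @ 23/7 + 68.027ms (1/7)
5. 1632.653ms @ 24/7 + 136.054ms (2/7)
6. 1768.707ms @ 26/7 + 68.027ms (1/7)
7. 1836.735ms @ 27/7 + 68.027ms (1/7)
8. 1904.762ms @ 4 + 1428.571ms (3)
9. 3333.333ms @ 7 + 476.19ms (1)
10. 3809.524ms @ 8 + 380.952ms (4/5)
11. 4190.476ms @ 44/5 + 380.952ms (4/5)
12. 4571.429ms @ 48/5 + 380.952ms (4/5)
13. 4952.381ms @ 52/5 + 380.952ms (4/5)
14. 5333.333ms @ 56/5 + 380.952ms (4/5)
15. 5714.286ms @ 12 + 1904.762ms (4)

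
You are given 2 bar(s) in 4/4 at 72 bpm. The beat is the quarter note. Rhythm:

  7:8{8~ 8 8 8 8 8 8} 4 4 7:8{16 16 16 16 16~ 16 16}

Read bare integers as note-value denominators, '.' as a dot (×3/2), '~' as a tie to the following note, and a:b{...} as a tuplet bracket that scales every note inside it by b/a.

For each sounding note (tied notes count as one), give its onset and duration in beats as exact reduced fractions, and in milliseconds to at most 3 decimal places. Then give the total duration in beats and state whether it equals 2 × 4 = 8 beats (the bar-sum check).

1) 0.0ms=0b +952.381ms=8/7b
2) 952.381ms=8/7b +476.19ms=4/7b
3) 1428.571ms=12/7b +476.19ms=4/7b
4) 1904.762ms=16/7b +476.19ms=4/7b
5) 2380.952ms=20/7b +476.19ms=4/7b
6) 2857.143ms=24/7b +476.19ms=4/7b
7) 3333.333ms=4b +833.333ms=1b
8) 4166.667ms=5b +833.333ms=1b
9) 5000.0ms=6b +238.095ms=2/7b
10) 5238.095ms=44/7b +238.095ms=2/7b
11) 5476.19ms=46/7b +238.095ms=2/7b
12) 5714.286ms=48/7b +238.095ms=2/7b
13) 5952.381ms=50/7b +476.19ms=4/7b
14) 6428.571ms=54/7b +238.095ms=2/7b
Σ=8b of 8 (72bpm 4/4) — PASS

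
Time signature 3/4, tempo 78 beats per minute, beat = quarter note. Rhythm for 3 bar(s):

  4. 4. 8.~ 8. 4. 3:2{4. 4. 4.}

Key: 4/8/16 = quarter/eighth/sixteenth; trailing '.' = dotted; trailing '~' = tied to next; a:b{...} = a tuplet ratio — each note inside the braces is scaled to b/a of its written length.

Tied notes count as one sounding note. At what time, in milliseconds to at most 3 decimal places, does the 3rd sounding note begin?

1. 0.0ms @ 0 + 1153.846ms (3/2)
2. 1153.846ms @ 3/2 + 1153.846ms (3/2)
3. 2307.692ms @ 3 + 1153.846ms (3/2)
4. 3461.538ms @ 9/2 + 1153.846ms (3/2)
5. 4615.385ms @ 6 + 769.231ms (1)
6. 5384.615ms @ 7 + 769.231ms (1)
7. 6153.846ms @ 8 + 769.231ms (1)

note 3 onset = 3b = 2307.692ms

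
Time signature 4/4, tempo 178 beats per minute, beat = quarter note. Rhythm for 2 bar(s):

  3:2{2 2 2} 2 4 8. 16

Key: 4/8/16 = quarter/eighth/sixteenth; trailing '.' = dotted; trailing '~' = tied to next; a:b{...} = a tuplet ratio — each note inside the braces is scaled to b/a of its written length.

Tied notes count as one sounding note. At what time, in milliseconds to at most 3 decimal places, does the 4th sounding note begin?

note 4 onset = 4b = 1348.315ms

1. 0.0ms @ 0 + 449.438ms (4/3)
2. 449.438ms @ 4/3 + 449.438ms (4/3)
3. 898.876ms @ 8/3 + 449.438ms (4/3)
4. 1348.315ms @ 4 + 674.157ms (2)
5. 2022.472ms @ 6 + 337.079ms (1)
6. 2359.551ms @ 7 + 252.809ms (3/4)
7. 2612.36ms @ 31/4 + 84.27ms (1/4)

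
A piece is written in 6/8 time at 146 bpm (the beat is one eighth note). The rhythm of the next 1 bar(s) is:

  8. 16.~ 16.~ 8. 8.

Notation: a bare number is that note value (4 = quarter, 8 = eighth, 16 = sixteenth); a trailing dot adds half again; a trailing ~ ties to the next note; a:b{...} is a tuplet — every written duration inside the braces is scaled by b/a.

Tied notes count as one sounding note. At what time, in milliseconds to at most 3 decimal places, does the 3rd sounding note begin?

note 3 onset = 9/2b = 1849.315ms

1. 0.0ms @ 0 + 616.438ms (3/2)
2. 616.438ms @ 3/2 + 1232.877ms (3)
3. 1849.315ms @ 9/2 + 616.438ms (3/2)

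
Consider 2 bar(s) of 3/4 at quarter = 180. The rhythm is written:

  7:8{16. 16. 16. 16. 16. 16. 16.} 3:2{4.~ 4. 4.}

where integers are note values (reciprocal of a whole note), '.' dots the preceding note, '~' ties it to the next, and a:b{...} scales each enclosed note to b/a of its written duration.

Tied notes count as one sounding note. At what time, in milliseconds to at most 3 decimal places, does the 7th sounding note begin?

note 7 onset = 18/7b = 857.143ms

1. 0.0ms @ 0 + 142.857ms (3/7)
2. 142.857ms @ 3/7 + 142.857ms (3/7)
3. 285.714ms @ 6/7 + 142.857ms (3/7)
4. 428.571ms @ 9/7 + 142.857ms (3/7)
5. 571.429ms @ 12/7 + 142.857ms (3/7)
6. 714.286ms @ 15/7 + 142.857ms (3/7)
7. 857.143ms @ 18/7 + 142.857ms (3/7)
8. 1000.0ms @ 3 + 666.667ms (2)
9. 1666.667ms @ 5 + 333.333ms (1)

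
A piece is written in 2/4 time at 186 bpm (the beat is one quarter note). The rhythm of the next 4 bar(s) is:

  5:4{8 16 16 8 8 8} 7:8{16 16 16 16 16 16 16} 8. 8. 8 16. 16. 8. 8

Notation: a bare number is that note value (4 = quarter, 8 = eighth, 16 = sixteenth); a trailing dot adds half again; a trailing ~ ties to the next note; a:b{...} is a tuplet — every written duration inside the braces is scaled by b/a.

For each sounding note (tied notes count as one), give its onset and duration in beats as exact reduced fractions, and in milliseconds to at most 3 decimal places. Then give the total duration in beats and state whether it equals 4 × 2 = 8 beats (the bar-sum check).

1) 0.0ms=0b +129.032ms=2/5b
2) 129.032ms=2/5b +64.516ms=1/5b
3) 193.548ms=3/5b +64.516ms=1/5b
4) 258.065ms=4/5b +129.032ms=2/5b
5) 387.097ms=6/5b +129.032ms=2/5b
6) 516.129ms=8/5b +129.032ms=2/5b
7) 645.161ms=2b +92.166ms=2/7b
8) 737.327ms=16/7b +92.166ms=2/7b
9) 829.493ms=18/7b +92.166ms=2/7b
10) 921.659ms=20/7b +92.166ms=2/7b
11) 1013.825ms=22/7b +92.166ms=2/7b
12) 1105.991ms=24/7b +92.166ms=2/7b
13) 1198.157ms=26/7b +92.166ms=2/7b
14) 1290.323ms=4b +241.935ms=3/4b
15) 1532.258ms=19/4b +241.935ms=3/4b
16) 1774.194ms=11/2b +161.29ms=1/2b
17) 1935.484ms=6b +120.968ms=3/8b
18) 2056.452ms=51/8b +120.968ms=3/8b
19) 2177.419ms=27/4b +241.935ms=3/4b
20) 2419.355ms=15/2b +161.29ms=1/2b
Σ=8b of 8 (186bpm 2/4) — PASS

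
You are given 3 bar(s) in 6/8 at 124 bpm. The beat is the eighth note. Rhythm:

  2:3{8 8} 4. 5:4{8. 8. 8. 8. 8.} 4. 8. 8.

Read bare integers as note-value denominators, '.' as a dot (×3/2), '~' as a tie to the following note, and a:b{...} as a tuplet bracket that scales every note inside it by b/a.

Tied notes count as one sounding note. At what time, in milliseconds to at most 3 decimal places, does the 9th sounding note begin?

note 9 onset = 12b = 5806.452ms

1. 0.0ms @ 0 + 725.806ms (3/2)
2. 725.806ms @ 3/2 + 725.806ms (3/2)
3. 1451.613ms @ 3 + 1451.613ms (3)
4. 2903.226ms @ 6 + 580.645ms (6/5)
5. 3483.871ms @ 36/5 + 580.645ms (6/5)
6. 4064.516ms @ 42/5 + 580.645ms (6/5)
7. 4645.161ms @ 48/5 + 580.645ms (6/5)
8. 5225.806ms @ 54/5 + 580.645ms (6/5)
9. 5806.452ms @ 12 + 1451.613ms (3)
10. 7258.065ms @ 15 + 725.806ms (3/2)
11. 7983.871ms @ 33/2 + 725.806ms (3/2)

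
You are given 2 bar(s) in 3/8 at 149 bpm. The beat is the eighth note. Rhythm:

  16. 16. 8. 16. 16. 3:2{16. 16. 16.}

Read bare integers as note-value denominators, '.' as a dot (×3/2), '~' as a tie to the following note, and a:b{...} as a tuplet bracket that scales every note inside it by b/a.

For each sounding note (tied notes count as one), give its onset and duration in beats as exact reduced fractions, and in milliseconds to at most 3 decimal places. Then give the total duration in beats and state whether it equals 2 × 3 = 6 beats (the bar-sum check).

1) 0.0ms=0b +302.013ms=3/4b
2) 302.013ms=3/4b +302.013ms=3/4b
3) 604.027ms=3/2b +604.027ms=3/2b
4) 1208.054ms=3b +302.013ms=3/4b
5) 1510.067ms=15/4b +302.013ms=3/4b
6) 1812.081ms=9/2b +201.342ms=1/2b
7) 2013.423ms=5b +201.342ms=1/2b
8) 2214.765ms=11/2b +201.342ms=1/2b
Σ=6b of 6 (149bpm 3/8) — PASS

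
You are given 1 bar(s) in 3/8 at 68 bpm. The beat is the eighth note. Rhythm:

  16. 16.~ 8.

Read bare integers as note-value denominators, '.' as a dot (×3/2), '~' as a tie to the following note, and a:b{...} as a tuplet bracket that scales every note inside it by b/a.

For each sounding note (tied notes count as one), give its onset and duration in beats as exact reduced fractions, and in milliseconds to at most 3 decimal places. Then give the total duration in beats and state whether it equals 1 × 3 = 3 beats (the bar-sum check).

1) 0.0ms=0b +661.765ms=3/4b
2) 661.765ms=3/4b +1985.294ms=9/4b
Σ=3b of 3 (68bpm 3/8) — PASS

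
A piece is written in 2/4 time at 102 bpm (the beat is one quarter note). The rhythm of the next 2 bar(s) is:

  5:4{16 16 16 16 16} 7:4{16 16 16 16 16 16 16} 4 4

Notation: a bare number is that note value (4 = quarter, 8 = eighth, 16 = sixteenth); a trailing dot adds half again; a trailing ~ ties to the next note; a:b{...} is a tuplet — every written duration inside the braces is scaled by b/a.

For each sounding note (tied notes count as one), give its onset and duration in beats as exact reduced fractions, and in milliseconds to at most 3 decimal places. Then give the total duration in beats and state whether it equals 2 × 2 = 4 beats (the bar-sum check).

1) 0.0ms=0b +117.647ms=1/5b
2) 117.647ms=1/5b +117.647ms=1/5b
3) 235.294ms=2/5b +117.647ms=1/5b
4) 352.941ms=3/5b +117.647ms=1/5b
5) 470.588ms=4/5b +117.647ms=1/5b
6) 588.235ms=1b +84.034ms=1/7b
7) 672.269ms=8/7b +84.034ms=1/7b
8) 756.303ms=9/7b +84.034ms=1/7b
9) 840.336ms=10/7b +84.034ms=1/7b
10) 924.37ms=11/7b +84.034ms=1/7b
11) 1008.403ms=12/7b +84.034ms=1/7b
12) 1092.437ms=13/7b +84.034ms=1/7b
13) 1176.471ms=2b +588.235ms=1b
14) 1764.706ms=3b +588.235ms=1b
Σ=4b of 4 (102bpm 2/4) — PASS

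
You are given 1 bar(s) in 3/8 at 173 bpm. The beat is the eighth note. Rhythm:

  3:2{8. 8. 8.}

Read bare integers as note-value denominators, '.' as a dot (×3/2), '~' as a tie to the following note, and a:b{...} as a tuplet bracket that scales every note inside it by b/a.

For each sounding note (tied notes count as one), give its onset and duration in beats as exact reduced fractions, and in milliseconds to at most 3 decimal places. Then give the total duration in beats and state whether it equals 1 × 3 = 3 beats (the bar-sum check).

1) 0.0ms=0b +346.821ms=1b
2) 346.821ms=1b +346.821ms=1b
3) 693.642ms=2b +346.821ms=1b
Σ=3b of 3 (173bpm 3/8) — PASS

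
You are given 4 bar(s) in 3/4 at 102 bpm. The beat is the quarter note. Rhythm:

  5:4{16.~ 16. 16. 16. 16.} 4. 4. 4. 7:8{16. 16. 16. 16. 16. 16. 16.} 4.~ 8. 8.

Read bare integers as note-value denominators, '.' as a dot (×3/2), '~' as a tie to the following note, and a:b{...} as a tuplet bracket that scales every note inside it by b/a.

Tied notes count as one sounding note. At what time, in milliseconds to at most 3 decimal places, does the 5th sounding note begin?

1. 0.0ms @ 0 + 352.941ms (3/5)
2. 352.941ms @ 3/5 + 176.471ms (3/10)
3. 529.412ms @ 9/10 + 176.471ms (3/10)
4. 705.882ms @ 6/5 + 176.471ms (3/10)
5. 882.353ms @ 3/2 + 882.353ms (3/2)
6. 1764.706ms @ 3 + 882.353ms (3/2)
7. 2647.059ms @ 9/2 + 882.353ms (3/2)
8. 3529.412ms @ 6 + 252.101ms (3/7)
9. 3781.513ms @ 45/7 + 252.101ms (3/7)
10. 4033.613ms @ 48/7 + 252.101ms (3/7)
11. 4285.714ms @ 51/7 + 252.101ms (3/7)
12. 4537.815ms @ 54/7 + 252.101ms (3/7)
13. 4789.916ms @ 57/7 + 252.101ms (3/7)
14. 5042.017ms @ 60/7 + 252.101ms (3/7)
15. 5294.118ms @ 9 + 1323.529ms (9/4)
16. 6617.647ms @ 45/4 + 441.176ms (3/4)

note 5 onset = 3/2b = 882.353ms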